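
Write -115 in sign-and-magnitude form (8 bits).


Sign bit: 1 (negative)
Magnitude: 115 = 1110011
= 11110011


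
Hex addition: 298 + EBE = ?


Align and add column by column (LSB to MSB, each column mod 16 with carry):
  0298
+ 0EBE
  ----
  col 0: 8(8) + E(14) + 0 (carry in) = 22 → 6(6), carry out 1
  col 1: 9(9) + B(11) + 1 (carry in) = 21 → 5(5), carry out 1
  col 2: 2(2) + E(14) + 1 (carry in) = 17 → 1(1), carry out 1
  col 3: 0(0) + 0(0) + 1 (carry in) = 1 → 1(1), carry out 0
Reading digits MSB→LSB: 1156
Strip leading zeros: 1156
= 0x1156


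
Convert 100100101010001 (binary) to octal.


Group into 3-bit groups: 100100101010001
  100 = 4
  100 = 4
  101 = 5
  010 = 2
  001 = 1
= 0o44521


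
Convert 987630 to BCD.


Each digit → 4-bit binary:
  9 → 1001
  8 → 1000
  7 → 0111
  6 → 0110
  3 → 0011
  0 → 0000
= 1001 1000 0111 0110 0011 0000


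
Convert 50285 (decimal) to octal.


Divide by 8 repeatedly:
50285 ÷ 8 = 6285 remainder 5
6285 ÷ 8 = 785 remainder 5
785 ÷ 8 = 98 remainder 1
98 ÷ 8 = 12 remainder 2
12 ÷ 8 = 1 remainder 4
1 ÷ 8 = 0 remainder 1
Reading remainders bottom-up:
= 0o142155


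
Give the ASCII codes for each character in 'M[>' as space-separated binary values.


String: 'M[>'  (3 characters)
Per-character ASCII lookup:
  'M': uppercase starts at 65: 'M' = 65 + 12 = 77 → 1001101
  '[': special character: '[' = 91 → 1011011
  '>': special character: '>' = 62 → 111110
= 1001101 1011011 111110


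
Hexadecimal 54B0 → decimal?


Positional values:
Position 0: 0 × 16^0 = 0 × 1 = 0
Position 1: B × 16^1 = 11 × 16 = 176
Position 2: 4 × 16^2 = 4 × 256 = 1024
Position 3: 5 × 16^3 = 5 × 4096 = 20480
Sum = 0 + 176 + 1024 + 20480
= 21680


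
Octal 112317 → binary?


Each octal digit → 3 binary bits:
  1 = 001
  1 = 001
  2 = 010
  3 = 011
  1 = 001
  7 = 111
Concatenate: 001 001 010 011 001 111
= 001001010011001111


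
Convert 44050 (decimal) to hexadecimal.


Divide by 16 repeatedly:
44050 ÷ 16 = 2753 remainder 2 (2)
2753 ÷ 16 = 172 remainder 1 (1)
172 ÷ 16 = 10 remainder 12 (C)
10 ÷ 16 = 0 remainder 10 (A)
Reading remainders bottom-up:
= 0xAC12


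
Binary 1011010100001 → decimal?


Positional values:
Bit 0: 1 × 2^0 = 1
Bit 5: 1 × 2^5 = 32
Bit 7: 1 × 2^7 = 128
Bit 9: 1 × 2^9 = 512
Bit 10: 1 × 2^10 = 1024
Bit 12: 1 × 2^12 = 4096
Sum = 1 + 32 + 128 + 512 + 1024 + 4096
= 5793


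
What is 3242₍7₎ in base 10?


Positional values (base 7):
  2 × 7^0 = 2 × 1 = 2
  4 × 7^1 = 4 × 7 = 28
  2 × 7^2 = 2 × 49 = 98
  3 × 7^3 = 3 × 343 = 1029
Sum = 2 + 28 + 98 + 1029
= 1157


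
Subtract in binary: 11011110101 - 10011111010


Align and subtract column by column (LSB to MSB, borrowing when needed):
  11011110101
- 10011111010
  -----------
  col 0: (1 - 0 borrow-in) - 0 → 1 - 0 = 1, borrow out 0
  col 1: (0 - 0 borrow-in) - 1 → borrow from next column: (0+2) - 1 = 1, borrow out 1
  col 2: (1 - 1 borrow-in) - 0 → 0 - 0 = 0, borrow out 0
  col 3: (0 - 0 borrow-in) - 1 → borrow from next column: (0+2) - 1 = 1, borrow out 1
  col 4: (1 - 1 borrow-in) - 1 → borrow from next column: (0+2) - 1 = 1, borrow out 1
  col 5: (1 - 1 borrow-in) - 1 → borrow from next column: (0+2) - 1 = 1, borrow out 1
  col 6: (1 - 1 borrow-in) - 1 → borrow from next column: (0+2) - 1 = 1, borrow out 1
  col 7: (1 - 1 borrow-in) - 1 → borrow from next column: (0+2) - 1 = 1, borrow out 1
  col 8: (0 - 1 borrow-in) - 0 → borrow from next column: (-1+2) - 0 = 1, borrow out 1
  col 9: (1 - 1 borrow-in) - 0 → 0 - 0 = 0, borrow out 0
  col 10: (1 - 0 borrow-in) - 1 → 1 - 1 = 0, borrow out 0
Reading bits MSB→LSB: 00111111011
Strip leading zeros: 111111011
= 111111011


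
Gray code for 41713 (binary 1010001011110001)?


Binary: 1010001011110001
Gray code: G = B XOR (B >> 1)
B >> 1 = 0101000101111000
1010001011110001 XOR 0101000101111000:
  1 XOR 0 = 1
  0 XOR 1 = 1
  1 XOR 0 = 1
  0 XOR 1 = 1
  0 XOR 0 = 0
  0 XOR 0 = 0
  1 XOR 0 = 1
  0 XOR 1 = 1
  1 XOR 0 = 1
  1 XOR 1 = 0
  1 XOR 1 = 0
  1 XOR 1 = 0
  0 XOR 1 = 1
  0 XOR 0 = 0
  0 XOR 0 = 0
  1 XOR 0 = 1
= 1111001110001001


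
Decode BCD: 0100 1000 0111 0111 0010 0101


Each 4-bit group → digit:
  0100 → 4
  1000 → 8
  0111 → 7
  0111 → 7
  0010 → 2
  0101 → 5
= 487725


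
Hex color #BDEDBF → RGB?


Hex: #BDEDBF
R = BD₁₆ = 189
G = ED₁₆ = 237
B = BF₁₆ = 191
= RGB(189, 237, 191)


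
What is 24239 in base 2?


Divide by 2 repeatedly:
24239 ÷ 2 = 12119 remainder 1
12119 ÷ 2 = 6059 remainder 1
6059 ÷ 2 = 3029 remainder 1
3029 ÷ 2 = 1514 remainder 1
1514 ÷ 2 = 757 remainder 0
757 ÷ 2 = 378 remainder 1
378 ÷ 2 = 189 remainder 0
189 ÷ 2 = 94 remainder 1
94 ÷ 2 = 47 remainder 0
47 ÷ 2 = 23 remainder 1
23 ÷ 2 = 11 remainder 1
11 ÷ 2 = 5 remainder 1
5 ÷ 2 = 2 remainder 1
2 ÷ 2 = 1 remainder 0
1 ÷ 2 = 0 remainder 1
Reading remainders bottom-up:
= 101111010101111


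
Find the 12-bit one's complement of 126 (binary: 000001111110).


Original: 000001111110
Invert all bits:
  bit 0: 0 → 1
  bit 1: 0 → 1
  bit 2: 0 → 1
  bit 3: 0 → 1
  bit 4: 0 → 1
  bit 5: 1 → 0
  bit 6: 1 → 0
  bit 7: 1 → 0
  bit 8: 1 → 0
  bit 9: 1 → 0
  bit 10: 1 → 0
  bit 11: 0 → 1
= 111110000001


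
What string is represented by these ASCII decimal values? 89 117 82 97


Codes (decimal): 89 117 82 97
Per-code ASCII lookup:
  89  (range 65-90: uppercase, 89 - 65 = 24) → 'Y'
  117  (range 97-122: lowercase, 117 - 97 = 20) → 'u'
  82  (range 65-90: uppercase, 82 - 65 = 17) → 'R'
  97  (range 97-122: lowercase, 97 - 97 = 0) → 'a'
= 'YuRa'


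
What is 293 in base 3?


Divide by 3 repeatedly:
293 ÷ 3 = 97 remainder 2
97 ÷ 3 = 32 remainder 1
32 ÷ 3 = 10 remainder 2
10 ÷ 3 = 3 remainder 1
3 ÷ 3 = 1 remainder 0
1 ÷ 3 = 0 remainder 1
Reading remainders bottom-up:
= 101212


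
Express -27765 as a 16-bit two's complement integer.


Original: 0110110001110101
Step 1 - Invert all bits: 1001001110001010
Step 2 - Add 1: 1001001110001010 + 1
= 1001001110001011 (represents -27765)


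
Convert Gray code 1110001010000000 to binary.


Gray code: 1110001010000000
MSB stays the same: 1
Each subsequent bit = prev_binary XOR current_gray:
  B[1] = 1 XOR 1 = 0
  B[2] = 0 XOR 1 = 1
  B[3] = 1 XOR 0 = 1
  B[4] = 1 XOR 0 = 1
  B[5] = 1 XOR 0 = 1
  B[6] = 1 XOR 1 = 0
  B[7] = 0 XOR 0 = 0
  B[8] = 0 XOR 1 = 1
  B[9] = 1 XOR 0 = 1
  B[10] = 1 XOR 0 = 1
  B[11] = 1 XOR 0 = 1
  B[12] = 1 XOR 0 = 1
  B[13] = 1 XOR 0 = 1
  B[14] = 1 XOR 0 = 1
  B[15] = 1 XOR 0 = 1
= 1011110011111111 (48383 decimal)


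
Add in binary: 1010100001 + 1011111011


Align and add column by column (LSB to MSB, carry propagating):
  01010100001
+ 01011111011
  -----------
  col 0: 1 + 1 + 0 (carry in) = 2 → bit 0, carry out 1
  col 1: 0 + 1 + 1 (carry in) = 2 → bit 0, carry out 1
  col 2: 0 + 0 + 1 (carry in) = 1 → bit 1, carry out 0
  col 3: 0 + 1 + 0 (carry in) = 1 → bit 1, carry out 0
  col 4: 0 + 1 + 0 (carry in) = 1 → bit 1, carry out 0
  col 5: 1 + 1 + 0 (carry in) = 2 → bit 0, carry out 1
  col 6: 0 + 1 + 1 (carry in) = 2 → bit 0, carry out 1
  col 7: 1 + 1 + 1 (carry in) = 3 → bit 1, carry out 1
  col 8: 0 + 0 + 1 (carry in) = 1 → bit 1, carry out 0
  col 9: 1 + 1 + 0 (carry in) = 2 → bit 0, carry out 1
  col 10: 0 + 0 + 1 (carry in) = 1 → bit 1, carry out 0
Reading bits MSB→LSB: 10110011100
Strip leading zeros: 10110011100
= 10110011100


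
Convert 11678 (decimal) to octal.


Divide by 8 repeatedly:
11678 ÷ 8 = 1459 remainder 6
1459 ÷ 8 = 182 remainder 3
182 ÷ 8 = 22 remainder 6
22 ÷ 8 = 2 remainder 6
2 ÷ 8 = 0 remainder 2
Reading remainders bottom-up:
= 0o26636


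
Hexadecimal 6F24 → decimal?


Positional values:
Position 0: 4 × 16^0 = 4 × 1 = 4
Position 1: 2 × 16^1 = 2 × 16 = 32
Position 2: F × 16^2 = 15 × 256 = 3840
Position 3: 6 × 16^3 = 6 × 4096 = 24576
Sum = 4 + 32 + 3840 + 24576
= 28452


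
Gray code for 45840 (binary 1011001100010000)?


Binary: 1011001100010000
Gray code: G = B XOR (B >> 1)
B >> 1 = 0101100110001000
1011001100010000 XOR 0101100110001000:
  1 XOR 0 = 1
  0 XOR 1 = 1
  1 XOR 0 = 1
  1 XOR 1 = 0
  0 XOR 1 = 1
  0 XOR 0 = 0
  1 XOR 0 = 1
  1 XOR 1 = 0
  0 XOR 1 = 1
  0 XOR 0 = 0
  0 XOR 0 = 0
  1 XOR 0 = 1
  0 XOR 1 = 1
  0 XOR 0 = 0
  0 XOR 0 = 0
  0 XOR 0 = 0
= 1110101010011000


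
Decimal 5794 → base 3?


Divide by 3 repeatedly:
5794 ÷ 3 = 1931 remainder 1
1931 ÷ 3 = 643 remainder 2
643 ÷ 3 = 214 remainder 1
214 ÷ 3 = 71 remainder 1
71 ÷ 3 = 23 remainder 2
23 ÷ 3 = 7 remainder 2
7 ÷ 3 = 2 remainder 1
2 ÷ 3 = 0 remainder 2
Reading remainders bottom-up:
= 21221121


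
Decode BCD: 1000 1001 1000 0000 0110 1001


Each 4-bit group → digit:
  1000 → 8
  1001 → 9
  1000 → 8
  0000 → 0
  0110 → 6
  1001 → 9
= 898069


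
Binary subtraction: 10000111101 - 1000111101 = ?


Align and subtract column by column (LSB to MSB, borrowing when needed):
  10000111101
- 01000111101
  -----------
  col 0: (1 - 0 borrow-in) - 1 → 1 - 1 = 0, borrow out 0
  col 1: (0 - 0 borrow-in) - 0 → 0 - 0 = 0, borrow out 0
  col 2: (1 - 0 borrow-in) - 1 → 1 - 1 = 0, borrow out 0
  col 3: (1 - 0 borrow-in) - 1 → 1 - 1 = 0, borrow out 0
  col 4: (1 - 0 borrow-in) - 1 → 1 - 1 = 0, borrow out 0
  col 5: (1 - 0 borrow-in) - 1 → 1 - 1 = 0, borrow out 0
  col 6: (0 - 0 borrow-in) - 0 → 0 - 0 = 0, borrow out 0
  col 7: (0 - 0 borrow-in) - 0 → 0 - 0 = 0, borrow out 0
  col 8: (0 - 0 borrow-in) - 0 → 0 - 0 = 0, borrow out 0
  col 9: (0 - 0 borrow-in) - 1 → borrow from next column: (0+2) - 1 = 1, borrow out 1
  col 10: (1 - 1 borrow-in) - 0 → 0 - 0 = 0, borrow out 0
Reading bits MSB→LSB: 01000000000
Strip leading zeros: 1000000000
= 1000000000


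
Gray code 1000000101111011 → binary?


Gray code: 1000000101111011
MSB stays the same: 1
Each subsequent bit = prev_binary XOR current_gray:
  B[1] = 1 XOR 0 = 1
  B[2] = 1 XOR 0 = 1
  B[3] = 1 XOR 0 = 1
  B[4] = 1 XOR 0 = 1
  B[5] = 1 XOR 0 = 1
  B[6] = 1 XOR 0 = 1
  B[7] = 1 XOR 1 = 0
  B[8] = 0 XOR 0 = 0
  B[9] = 0 XOR 1 = 1
  B[10] = 1 XOR 1 = 0
  B[11] = 0 XOR 1 = 1
  B[12] = 1 XOR 1 = 0
  B[13] = 0 XOR 0 = 0
  B[14] = 0 XOR 1 = 1
  B[15] = 1 XOR 1 = 0
= 1111111001010010 (65106 decimal)


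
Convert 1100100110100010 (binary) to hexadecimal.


Group into 4-bit nibbles: 1100100110100010
  1100 = C
  1001 = 9
  1010 = A
  0010 = 2
= 0xC9A2


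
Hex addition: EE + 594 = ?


Align and add column by column (LSB to MSB, each column mod 16 with carry):
  00EE
+ 0594
  ----
  col 0: E(14) + 4(4) + 0 (carry in) = 18 → 2(2), carry out 1
  col 1: E(14) + 9(9) + 1 (carry in) = 24 → 8(8), carry out 1
  col 2: 0(0) + 5(5) + 1 (carry in) = 6 → 6(6), carry out 0
  col 3: 0(0) + 0(0) + 0 (carry in) = 0 → 0(0), carry out 0
Reading digits MSB→LSB: 0682
Strip leading zeros: 682
= 0x682


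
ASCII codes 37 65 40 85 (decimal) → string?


Codes (decimal): 37 65 40 85
Per-code ASCII lookup:
  37  (special character) → '%'
  65  (range 65-90: uppercase, 65 - 65 = 0) → 'A'
  40  (special character) → '('
  85  (range 65-90: uppercase, 85 - 65 = 20) → 'U'
= '%A(U'


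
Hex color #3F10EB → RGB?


Hex: #3F10EB
R = 3F₁₆ = 63
G = 10₁₆ = 16
B = EB₁₆ = 235
= RGB(63, 16, 235)


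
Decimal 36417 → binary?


Divide by 2 repeatedly:
36417 ÷ 2 = 18208 remainder 1
18208 ÷ 2 = 9104 remainder 0
9104 ÷ 2 = 4552 remainder 0
4552 ÷ 2 = 2276 remainder 0
2276 ÷ 2 = 1138 remainder 0
1138 ÷ 2 = 569 remainder 0
569 ÷ 2 = 284 remainder 1
284 ÷ 2 = 142 remainder 0
142 ÷ 2 = 71 remainder 0
71 ÷ 2 = 35 remainder 1
35 ÷ 2 = 17 remainder 1
17 ÷ 2 = 8 remainder 1
8 ÷ 2 = 4 remainder 0
4 ÷ 2 = 2 remainder 0
2 ÷ 2 = 1 remainder 0
1 ÷ 2 = 0 remainder 1
Reading remainders bottom-up:
= 1000111001000001


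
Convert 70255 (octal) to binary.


Each octal digit → 3 binary bits:
  7 = 111
  0 = 000
  2 = 010
  5 = 101
  5 = 101
Concatenate: 111 000 010 101 101
= 111000010101101


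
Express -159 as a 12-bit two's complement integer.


Original: 000010011111
Step 1 - Invert all bits: 111101100000
Step 2 - Add 1: 111101100000 + 1
= 111101100001 (represents -159)


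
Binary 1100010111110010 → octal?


Group into 3-bit groups: 001100010111110010
  001 = 1
  100 = 4
  010 = 2
  111 = 7
  110 = 6
  010 = 2
= 0o142762


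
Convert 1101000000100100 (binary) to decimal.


Positional values:
Bit 2: 1 × 2^2 = 4
Bit 5: 1 × 2^5 = 32
Bit 12: 1 × 2^12 = 4096
Bit 14: 1 × 2^14 = 16384
Bit 15: 1 × 2^15 = 32768
Sum = 4 + 32 + 4096 + 16384 + 32768
= 53284


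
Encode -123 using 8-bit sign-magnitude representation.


Sign bit: 1 (negative)
Magnitude: 123 = 1111011
= 11111011


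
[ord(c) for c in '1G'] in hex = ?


String: '1G'  (2 characters)
Per-character ASCII lookup:
  '1': digits start at 48: '1' = 48 + 1 = 49 → 0x31
  'G': uppercase starts at 65: 'G' = 65 + 6 = 71 → 0x47
= 0x31 0x47


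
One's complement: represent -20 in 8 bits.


Original: 00010100
Invert all bits:
  bit 0: 0 → 1
  bit 1: 0 → 1
  bit 2: 0 → 1
  bit 3: 1 → 0
  bit 4: 0 → 1
  bit 5: 1 → 0
  bit 6: 0 → 1
  bit 7: 0 → 1
= 11101011


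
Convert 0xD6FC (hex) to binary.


Each hex digit → 4 binary bits:
  D = 1101
  6 = 0110
  F = 1111
  C = 1100
Concatenate: 1101 0110 1111 1100
= 1101011011111100


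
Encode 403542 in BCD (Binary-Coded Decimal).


Each digit → 4-bit binary:
  4 → 0100
  0 → 0000
  3 → 0011
  5 → 0101
  4 → 0100
  2 → 0010
= 0100 0000 0011 0101 0100 0010


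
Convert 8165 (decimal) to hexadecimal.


Divide by 16 repeatedly:
8165 ÷ 16 = 510 remainder 5 (5)
510 ÷ 16 = 31 remainder 14 (E)
31 ÷ 16 = 1 remainder 15 (F)
1 ÷ 16 = 0 remainder 1 (1)
Reading remainders bottom-up:
= 0x1FE5


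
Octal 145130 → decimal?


Positional values:
Position 0: 0 × 8^0 = 0
Position 1: 3 × 8^1 = 24
Position 2: 1 × 8^2 = 64
Position 3: 5 × 8^3 = 2560
Position 4: 4 × 8^4 = 16384
Position 5: 1 × 8^5 = 32768
Sum = 0 + 24 + 64 + 2560 + 16384 + 32768
= 51800


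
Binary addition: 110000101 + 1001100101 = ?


Align and add column by column (LSB to MSB, carry propagating):
  00110000101
+ 01001100101
  -----------
  col 0: 1 + 1 + 0 (carry in) = 2 → bit 0, carry out 1
  col 1: 0 + 0 + 1 (carry in) = 1 → bit 1, carry out 0
  col 2: 1 + 1 + 0 (carry in) = 2 → bit 0, carry out 1
  col 3: 0 + 0 + 1 (carry in) = 1 → bit 1, carry out 0
  col 4: 0 + 0 + 0 (carry in) = 0 → bit 0, carry out 0
  col 5: 0 + 1 + 0 (carry in) = 1 → bit 1, carry out 0
  col 6: 0 + 1 + 0 (carry in) = 1 → bit 1, carry out 0
  col 7: 1 + 0 + 0 (carry in) = 1 → bit 1, carry out 0
  col 8: 1 + 0 + 0 (carry in) = 1 → bit 1, carry out 0
  col 9: 0 + 1 + 0 (carry in) = 1 → bit 1, carry out 0
  col 10: 0 + 0 + 0 (carry in) = 0 → bit 0, carry out 0
Reading bits MSB→LSB: 01111101010
Strip leading zeros: 1111101010
= 1111101010


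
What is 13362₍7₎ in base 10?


Positional values (base 7):
  2 × 7^0 = 2 × 1 = 2
  6 × 7^1 = 6 × 7 = 42
  3 × 7^2 = 3 × 49 = 147
  3 × 7^3 = 3 × 343 = 1029
  1 × 7^4 = 1 × 2401 = 2401
Sum = 2 + 42 + 147 + 1029 + 2401
= 3621


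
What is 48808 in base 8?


Divide by 8 repeatedly:
48808 ÷ 8 = 6101 remainder 0
6101 ÷ 8 = 762 remainder 5
762 ÷ 8 = 95 remainder 2
95 ÷ 8 = 11 remainder 7
11 ÷ 8 = 1 remainder 3
1 ÷ 8 = 0 remainder 1
Reading remainders bottom-up:
= 0o137250


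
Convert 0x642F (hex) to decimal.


Positional values:
Position 0: F × 16^0 = 15 × 1 = 15
Position 1: 2 × 16^1 = 2 × 16 = 32
Position 2: 4 × 16^2 = 4 × 256 = 1024
Position 3: 6 × 16^3 = 6 × 4096 = 24576
Sum = 15 + 32 + 1024 + 24576
= 25647


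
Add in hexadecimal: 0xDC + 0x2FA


Align and add column by column (LSB to MSB, each column mod 16 with carry):
  00DC
+ 02FA
  ----
  col 0: C(12) + A(10) + 0 (carry in) = 22 → 6(6), carry out 1
  col 1: D(13) + F(15) + 1 (carry in) = 29 → D(13), carry out 1
  col 2: 0(0) + 2(2) + 1 (carry in) = 3 → 3(3), carry out 0
  col 3: 0(0) + 0(0) + 0 (carry in) = 0 → 0(0), carry out 0
Reading digits MSB→LSB: 03D6
Strip leading zeros: 3D6
= 0x3D6


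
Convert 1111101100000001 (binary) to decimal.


Positional values:
Bit 0: 1 × 2^0 = 1
Bit 8: 1 × 2^8 = 256
Bit 9: 1 × 2^9 = 512
Bit 11: 1 × 2^11 = 2048
Bit 12: 1 × 2^12 = 4096
Bit 13: 1 × 2^13 = 8192
Bit 14: 1 × 2^14 = 16384
Bit 15: 1 × 2^15 = 32768
Sum = 1 + 256 + 512 + 2048 + 4096 + 8192 + 16384 + 32768
= 64257


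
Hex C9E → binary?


Each hex digit → 4 binary bits:
  C = 1100
  9 = 1001
  E = 1110
Concatenate: 1100 1001 1110
= 110010011110


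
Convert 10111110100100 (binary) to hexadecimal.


Group into 4-bit nibbles: 0010111110100100
  0010 = 2
  1111 = F
  1010 = A
  0100 = 4
= 0x2FA4


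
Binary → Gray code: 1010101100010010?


Binary: 1010101100010010
Gray code: G = B XOR (B >> 1)
B >> 1 = 0101010110001001
1010101100010010 XOR 0101010110001001:
  1 XOR 0 = 1
  0 XOR 1 = 1
  1 XOR 0 = 1
  0 XOR 1 = 1
  1 XOR 0 = 1
  0 XOR 1 = 1
  1 XOR 0 = 1
  1 XOR 1 = 0
  0 XOR 1 = 1
  0 XOR 0 = 0
  0 XOR 0 = 0
  1 XOR 0 = 1
  0 XOR 1 = 1
  0 XOR 0 = 0
  1 XOR 0 = 1
  0 XOR 1 = 1
= 1111111010011011


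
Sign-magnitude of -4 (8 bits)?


Sign bit: 1 (negative)
Magnitude: 4 = 0000100
= 10000100


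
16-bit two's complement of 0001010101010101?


Original: 0001010101010101
Step 1 - Invert all bits: 1110101010101010
Step 2 - Add 1: 1110101010101010 + 1
= 1110101010101011 (represents -5461)


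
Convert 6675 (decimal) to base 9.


Divide by 9 repeatedly:
6675 ÷ 9 = 741 remainder 6
741 ÷ 9 = 82 remainder 3
82 ÷ 9 = 9 remainder 1
9 ÷ 9 = 1 remainder 0
1 ÷ 9 = 0 remainder 1
Reading remainders bottom-up:
= 10136


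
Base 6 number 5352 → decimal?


Positional values (base 6):
  2 × 6^0 = 2 × 1 = 2
  5 × 6^1 = 5 × 6 = 30
  3 × 6^2 = 3 × 36 = 108
  5 × 6^3 = 5 × 216 = 1080
Sum = 2 + 30 + 108 + 1080
= 1220


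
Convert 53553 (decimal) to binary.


Divide by 2 repeatedly:
53553 ÷ 2 = 26776 remainder 1
26776 ÷ 2 = 13388 remainder 0
13388 ÷ 2 = 6694 remainder 0
6694 ÷ 2 = 3347 remainder 0
3347 ÷ 2 = 1673 remainder 1
1673 ÷ 2 = 836 remainder 1
836 ÷ 2 = 418 remainder 0
418 ÷ 2 = 209 remainder 0
209 ÷ 2 = 104 remainder 1
104 ÷ 2 = 52 remainder 0
52 ÷ 2 = 26 remainder 0
26 ÷ 2 = 13 remainder 0
13 ÷ 2 = 6 remainder 1
6 ÷ 2 = 3 remainder 0
3 ÷ 2 = 1 remainder 1
1 ÷ 2 = 0 remainder 1
Reading remainders bottom-up:
= 1101000100110001


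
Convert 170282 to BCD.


Each digit → 4-bit binary:
  1 → 0001
  7 → 0111
  0 → 0000
  2 → 0010
  8 → 1000
  2 → 0010
= 0001 0111 0000 0010 1000 0010


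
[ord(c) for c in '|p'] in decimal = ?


String: '|p'  (2 characters)
Per-character ASCII lookup:
  '|': special character: '|' = 124
  'p': lowercase starts at 97: 'p' = 97 + 15 = 112
= 124 112


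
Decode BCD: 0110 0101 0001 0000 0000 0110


Each 4-bit group → digit:
  0110 → 6
  0101 → 5
  0001 → 1
  0000 → 0
  0000 → 0
  0110 → 6
= 651006


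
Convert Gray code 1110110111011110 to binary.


Gray code: 1110110111011110
MSB stays the same: 1
Each subsequent bit = prev_binary XOR current_gray:
  B[1] = 1 XOR 1 = 0
  B[2] = 0 XOR 1 = 1
  B[3] = 1 XOR 0 = 1
  B[4] = 1 XOR 1 = 0
  B[5] = 0 XOR 1 = 1
  B[6] = 1 XOR 0 = 1
  B[7] = 1 XOR 1 = 0
  B[8] = 0 XOR 1 = 1
  B[9] = 1 XOR 1 = 0
  B[10] = 0 XOR 0 = 0
  B[11] = 0 XOR 1 = 1
  B[12] = 1 XOR 1 = 0
  B[13] = 0 XOR 1 = 1
  B[14] = 1 XOR 1 = 0
  B[15] = 0 XOR 0 = 0
= 1011011010010100 (46740 decimal)


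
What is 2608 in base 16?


Divide by 16 repeatedly:
2608 ÷ 16 = 163 remainder 0 (0)
163 ÷ 16 = 10 remainder 3 (3)
10 ÷ 16 = 0 remainder 10 (A)
Reading remainders bottom-up:
= 0xA30


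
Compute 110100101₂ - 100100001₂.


Align and subtract column by column (LSB to MSB, borrowing when needed):
  110100101
- 100100001
  ---------
  col 0: (1 - 0 borrow-in) - 1 → 1 - 1 = 0, borrow out 0
  col 1: (0 - 0 borrow-in) - 0 → 0 - 0 = 0, borrow out 0
  col 2: (1 - 0 borrow-in) - 0 → 1 - 0 = 1, borrow out 0
  col 3: (0 - 0 borrow-in) - 0 → 0 - 0 = 0, borrow out 0
  col 4: (0 - 0 borrow-in) - 0 → 0 - 0 = 0, borrow out 0
  col 5: (1 - 0 borrow-in) - 1 → 1 - 1 = 0, borrow out 0
  col 6: (0 - 0 borrow-in) - 0 → 0 - 0 = 0, borrow out 0
  col 7: (1 - 0 borrow-in) - 0 → 1 - 0 = 1, borrow out 0
  col 8: (1 - 0 borrow-in) - 1 → 1 - 1 = 0, borrow out 0
Reading bits MSB→LSB: 010000100
Strip leading zeros: 10000100
= 10000100


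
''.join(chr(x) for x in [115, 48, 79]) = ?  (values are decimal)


Codes (decimal): 115 48 79
Per-code ASCII lookup:
  115  (range 97-122: lowercase, 115 - 97 = 18) → 's'
  48  (range 48-57: digits, 48 - 48 = 0) → '0'
  79  (range 65-90: uppercase, 79 - 65 = 14) → 'O'
= 's0O'


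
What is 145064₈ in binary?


Each octal digit → 3 binary bits:
  1 = 001
  4 = 100
  5 = 101
  0 = 000
  6 = 110
  4 = 100
Concatenate: 001 100 101 000 110 100
= 001100101000110100


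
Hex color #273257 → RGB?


Hex: #273257
R = 27₁₆ = 39
G = 32₁₆ = 50
B = 57₁₆ = 87
= RGB(39, 50, 87)


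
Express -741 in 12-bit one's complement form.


Original: 001011100101
Invert all bits:
  bit 0: 0 → 1
  bit 1: 0 → 1
  bit 2: 1 → 0
  bit 3: 0 → 1
  bit 4: 1 → 0
  bit 5: 1 → 0
  bit 6: 1 → 0
  bit 7: 0 → 1
  bit 8: 0 → 1
  bit 9: 1 → 0
  bit 10: 0 → 1
  bit 11: 1 → 0
= 110100011010


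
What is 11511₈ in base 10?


Positional values:
Position 0: 1 × 8^0 = 1
Position 1: 1 × 8^1 = 8
Position 2: 5 × 8^2 = 320
Position 3: 1 × 8^3 = 512
Position 4: 1 × 8^4 = 4096
Sum = 1 + 8 + 320 + 512 + 4096
= 4937


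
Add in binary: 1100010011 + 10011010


Align and add column by column (LSB to MSB, carry propagating):
  01100010011
+ 00010011010
  -----------
  col 0: 1 + 0 + 0 (carry in) = 1 → bit 1, carry out 0
  col 1: 1 + 1 + 0 (carry in) = 2 → bit 0, carry out 1
  col 2: 0 + 0 + 1 (carry in) = 1 → bit 1, carry out 0
  col 3: 0 + 1 + 0 (carry in) = 1 → bit 1, carry out 0
  col 4: 1 + 1 + 0 (carry in) = 2 → bit 0, carry out 1
  col 5: 0 + 0 + 1 (carry in) = 1 → bit 1, carry out 0
  col 6: 0 + 0 + 0 (carry in) = 0 → bit 0, carry out 0
  col 7: 0 + 1 + 0 (carry in) = 1 → bit 1, carry out 0
  col 8: 1 + 0 + 0 (carry in) = 1 → bit 1, carry out 0
  col 9: 1 + 0 + 0 (carry in) = 1 → bit 1, carry out 0
  col 10: 0 + 0 + 0 (carry in) = 0 → bit 0, carry out 0
Reading bits MSB→LSB: 01110101101
Strip leading zeros: 1110101101
= 1110101101


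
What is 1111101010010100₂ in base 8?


Group into 3-bit groups: 001111101010010100
  001 = 1
  111 = 7
  101 = 5
  010 = 2
  010 = 2
  100 = 4
= 0o175224


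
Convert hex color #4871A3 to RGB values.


Hex: #4871A3
R = 48₁₆ = 72
G = 71₁₆ = 113
B = A3₁₆ = 163
= RGB(72, 113, 163)


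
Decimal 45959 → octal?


Divide by 8 repeatedly:
45959 ÷ 8 = 5744 remainder 7
5744 ÷ 8 = 718 remainder 0
718 ÷ 8 = 89 remainder 6
89 ÷ 8 = 11 remainder 1
11 ÷ 8 = 1 remainder 3
1 ÷ 8 = 0 remainder 1
Reading remainders bottom-up:
= 0o131607


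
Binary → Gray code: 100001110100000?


Binary: 100001110100000
Gray code: G = B XOR (B >> 1)
B >> 1 = 010000111010000
100001110100000 XOR 010000111010000:
  1 XOR 0 = 1
  0 XOR 1 = 1
  0 XOR 0 = 0
  0 XOR 0 = 0
  0 XOR 0 = 0
  1 XOR 0 = 1
  1 XOR 1 = 0
  1 XOR 1 = 0
  0 XOR 1 = 1
  1 XOR 0 = 1
  0 XOR 1 = 1
  0 XOR 0 = 0
  0 XOR 0 = 0
  0 XOR 0 = 0
  0 XOR 0 = 0
= 110001001110000


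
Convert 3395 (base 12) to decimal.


Positional values (base 12):
  5 × 12^0 = 5 × 1 = 5
  9 × 12^1 = 9 × 12 = 108
  3 × 12^2 = 3 × 144 = 432
  3 × 12^3 = 3 × 1728 = 5184
Sum = 5 + 108 + 432 + 5184
= 5729


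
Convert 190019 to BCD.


Each digit → 4-bit binary:
  1 → 0001
  9 → 1001
  0 → 0000
  0 → 0000
  1 → 0001
  9 → 1001
= 0001 1001 0000 0000 0001 1001


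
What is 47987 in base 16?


Divide by 16 repeatedly:
47987 ÷ 16 = 2999 remainder 3 (3)
2999 ÷ 16 = 187 remainder 7 (7)
187 ÷ 16 = 11 remainder 11 (B)
11 ÷ 16 = 0 remainder 11 (B)
Reading remainders bottom-up:
= 0xBB73


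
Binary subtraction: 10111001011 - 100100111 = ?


Align and subtract column by column (LSB to MSB, borrowing when needed):
  10111001011
- 00100100111
  -----------
  col 0: (1 - 0 borrow-in) - 1 → 1 - 1 = 0, borrow out 0
  col 1: (1 - 0 borrow-in) - 1 → 1 - 1 = 0, borrow out 0
  col 2: (0 - 0 borrow-in) - 1 → borrow from next column: (0+2) - 1 = 1, borrow out 1
  col 3: (1 - 1 borrow-in) - 0 → 0 - 0 = 0, borrow out 0
  col 4: (0 - 0 borrow-in) - 0 → 0 - 0 = 0, borrow out 0
  col 5: (0 - 0 borrow-in) - 1 → borrow from next column: (0+2) - 1 = 1, borrow out 1
  col 6: (1 - 1 borrow-in) - 0 → 0 - 0 = 0, borrow out 0
  col 7: (1 - 0 borrow-in) - 0 → 1 - 0 = 1, borrow out 0
  col 8: (1 - 0 borrow-in) - 1 → 1 - 1 = 0, borrow out 0
  col 9: (0 - 0 borrow-in) - 0 → 0 - 0 = 0, borrow out 0
  col 10: (1 - 0 borrow-in) - 0 → 1 - 0 = 1, borrow out 0
Reading bits MSB→LSB: 10010100100
Strip leading zeros: 10010100100
= 10010100100


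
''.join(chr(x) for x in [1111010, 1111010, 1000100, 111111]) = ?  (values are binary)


Codes (binary): 1111010 1111010 1000100 111111
Per-code ASCII lookup:
  1111010 = 122  (range 97-122: lowercase, 122 - 97 = 25) → 'z'
  1111010 = 122  (range 97-122: lowercase, 122 - 97 = 25) → 'z'
  1000100 = 68  (range 65-90: uppercase, 68 - 65 = 3) → 'D'
  111111 = 63  (special character) → '?'
= 'zzD?'


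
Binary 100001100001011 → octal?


Group into 3-bit groups: 100001100001011
  100 = 4
  001 = 1
  100 = 4
  001 = 1
  011 = 3
= 0o41413


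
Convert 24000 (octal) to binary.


Each octal digit → 3 binary bits:
  2 = 010
  4 = 100
  0 = 000
  0 = 000
  0 = 000
Concatenate: 010 100 000 000 000
= 010100000000000


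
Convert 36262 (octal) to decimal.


Positional values:
Position 0: 2 × 8^0 = 2
Position 1: 6 × 8^1 = 48
Position 2: 2 × 8^2 = 128
Position 3: 6 × 8^3 = 3072
Position 4: 3 × 8^4 = 12288
Sum = 2 + 48 + 128 + 3072 + 12288
= 15538


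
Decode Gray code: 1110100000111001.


Gray code: 1110100000111001
MSB stays the same: 1
Each subsequent bit = prev_binary XOR current_gray:
  B[1] = 1 XOR 1 = 0
  B[2] = 0 XOR 1 = 1
  B[3] = 1 XOR 0 = 1
  B[4] = 1 XOR 1 = 0
  B[5] = 0 XOR 0 = 0
  B[6] = 0 XOR 0 = 0
  B[7] = 0 XOR 0 = 0
  B[8] = 0 XOR 0 = 0
  B[9] = 0 XOR 0 = 0
  B[10] = 0 XOR 1 = 1
  B[11] = 1 XOR 1 = 0
  B[12] = 0 XOR 1 = 1
  B[13] = 1 XOR 0 = 1
  B[14] = 1 XOR 0 = 1
  B[15] = 1 XOR 1 = 0
= 1011000000101110 (45102 decimal)


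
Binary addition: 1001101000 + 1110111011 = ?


Align and add column by column (LSB to MSB, carry propagating):
  01001101000
+ 01110111011
  -----------
  col 0: 0 + 1 + 0 (carry in) = 1 → bit 1, carry out 0
  col 1: 0 + 1 + 0 (carry in) = 1 → bit 1, carry out 0
  col 2: 0 + 0 + 0 (carry in) = 0 → bit 0, carry out 0
  col 3: 1 + 1 + 0 (carry in) = 2 → bit 0, carry out 1
  col 4: 0 + 1 + 1 (carry in) = 2 → bit 0, carry out 1
  col 5: 1 + 1 + 1 (carry in) = 3 → bit 1, carry out 1
  col 6: 1 + 0 + 1 (carry in) = 2 → bit 0, carry out 1
  col 7: 0 + 1 + 1 (carry in) = 2 → bit 0, carry out 1
  col 8: 0 + 1 + 1 (carry in) = 2 → bit 0, carry out 1
  col 9: 1 + 1 + 1 (carry in) = 3 → bit 1, carry out 1
  col 10: 0 + 0 + 1 (carry in) = 1 → bit 1, carry out 0
Reading bits MSB→LSB: 11000100011
Strip leading zeros: 11000100011
= 11000100011


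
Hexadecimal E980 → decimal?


Positional values:
Position 0: 0 × 16^0 = 0 × 1 = 0
Position 1: 8 × 16^1 = 8 × 16 = 128
Position 2: 9 × 16^2 = 9 × 256 = 2304
Position 3: E × 16^3 = 14 × 4096 = 57344
Sum = 0 + 128 + 2304 + 57344
= 59776


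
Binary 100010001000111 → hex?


Group into 4-bit nibbles: 0100010001000111
  0100 = 4
  0100 = 4
  0100 = 4
  0111 = 7
= 0x4447


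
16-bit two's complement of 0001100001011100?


Original: 0001100001011100
Step 1 - Invert all bits: 1110011110100011
Step 2 - Add 1: 1110011110100011 + 1
= 1110011110100100 (represents -6236)


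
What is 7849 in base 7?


Divide by 7 repeatedly:
7849 ÷ 7 = 1121 remainder 2
1121 ÷ 7 = 160 remainder 1
160 ÷ 7 = 22 remainder 6
22 ÷ 7 = 3 remainder 1
3 ÷ 7 = 0 remainder 3
Reading remainders bottom-up:
= 31612


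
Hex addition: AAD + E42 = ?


Align and add column by column (LSB to MSB, each column mod 16 with carry):
  0AAD
+ 0E42
  ----
  col 0: D(13) + 2(2) + 0 (carry in) = 15 → F(15), carry out 0
  col 1: A(10) + 4(4) + 0 (carry in) = 14 → E(14), carry out 0
  col 2: A(10) + E(14) + 0 (carry in) = 24 → 8(8), carry out 1
  col 3: 0(0) + 0(0) + 1 (carry in) = 1 → 1(1), carry out 0
Reading digits MSB→LSB: 18EF
Strip leading zeros: 18EF
= 0x18EF


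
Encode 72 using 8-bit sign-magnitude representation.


Sign bit: 0 (positive)
Magnitude: 72 = 1001000
= 01001000


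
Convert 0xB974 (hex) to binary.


Each hex digit → 4 binary bits:
  B = 1011
  9 = 1001
  7 = 0111
  4 = 0100
Concatenate: 1011 1001 0111 0100
= 1011100101110100


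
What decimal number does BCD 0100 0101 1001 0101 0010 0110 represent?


Each 4-bit group → digit:
  0100 → 4
  0101 → 5
  1001 → 9
  0101 → 5
  0010 → 2
  0110 → 6
= 459526


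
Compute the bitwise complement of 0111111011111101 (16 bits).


Original: 0111111011111101
Invert all bits:
  bit 0: 0 → 1
  bit 1: 1 → 0
  bit 2: 1 → 0
  bit 3: 1 → 0
  bit 4: 1 → 0
  bit 5: 1 → 0
  bit 6: 1 → 0
  bit 7: 0 → 1
  bit 8: 1 → 0
  bit 9: 1 → 0
  bit 10: 1 → 0
  bit 11: 1 → 0
  bit 12: 1 → 0
  bit 13: 1 → 0
  bit 14: 0 → 1
  bit 15: 1 → 0
= 1000000100000010


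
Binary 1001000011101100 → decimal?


Positional values:
Bit 2: 1 × 2^2 = 4
Bit 3: 1 × 2^3 = 8
Bit 5: 1 × 2^5 = 32
Bit 6: 1 × 2^6 = 64
Bit 7: 1 × 2^7 = 128
Bit 12: 1 × 2^12 = 4096
Bit 15: 1 × 2^15 = 32768
Sum = 4 + 8 + 32 + 64 + 128 + 4096 + 32768
= 37100


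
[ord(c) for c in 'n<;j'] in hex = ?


String: 'n<;j'  (4 characters)
Per-character ASCII lookup:
  'n': lowercase starts at 97: 'n' = 97 + 13 = 110 → 0x6E
  '<': special character: '<' = 60 → 0x3C
  ';': special character: ';' = 59 → 0x3B
  'j': lowercase starts at 97: 'j' = 97 + 9 = 106 → 0x6A
= 0x6E 0x3C 0x3B 0x6A


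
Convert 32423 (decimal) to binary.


Divide by 2 repeatedly:
32423 ÷ 2 = 16211 remainder 1
16211 ÷ 2 = 8105 remainder 1
8105 ÷ 2 = 4052 remainder 1
4052 ÷ 2 = 2026 remainder 0
2026 ÷ 2 = 1013 remainder 0
1013 ÷ 2 = 506 remainder 1
506 ÷ 2 = 253 remainder 0
253 ÷ 2 = 126 remainder 1
126 ÷ 2 = 63 remainder 0
63 ÷ 2 = 31 remainder 1
31 ÷ 2 = 15 remainder 1
15 ÷ 2 = 7 remainder 1
7 ÷ 2 = 3 remainder 1
3 ÷ 2 = 1 remainder 1
1 ÷ 2 = 0 remainder 1
Reading remainders bottom-up:
= 111111010100111


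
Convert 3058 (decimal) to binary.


Divide by 2 repeatedly:
3058 ÷ 2 = 1529 remainder 0
1529 ÷ 2 = 764 remainder 1
764 ÷ 2 = 382 remainder 0
382 ÷ 2 = 191 remainder 0
191 ÷ 2 = 95 remainder 1
95 ÷ 2 = 47 remainder 1
47 ÷ 2 = 23 remainder 1
23 ÷ 2 = 11 remainder 1
11 ÷ 2 = 5 remainder 1
5 ÷ 2 = 2 remainder 1
2 ÷ 2 = 1 remainder 0
1 ÷ 2 = 0 remainder 1
Reading remainders bottom-up:
= 101111110010


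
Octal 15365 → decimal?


Positional values:
Position 0: 5 × 8^0 = 5
Position 1: 6 × 8^1 = 48
Position 2: 3 × 8^2 = 192
Position 3: 5 × 8^3 = 2560
Position 4: 1 × 8^4 = 4096
Sum = 5 + 48 + 192 + 2560 + 4096
= 6901


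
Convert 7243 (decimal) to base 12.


Divide by 12 repeatedly:
7243 ÷ 12 = 603 remainder 7
603 ÷ 12 = 50 remainder 3
50 ÷ 12 = 4 remainder 2
4 ÷ 12 = 0 remainder 4
Reading remainders bottom-up:
= 4237


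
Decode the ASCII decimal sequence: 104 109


Codes (decimal): 104 109
Per-code ASCII lookup:
  104  (range 97-122: lowercase, 104 - 97 = 7) → 'h'
  109  (range 97-122: lowercase, 109 - 97 = 12) → 'm'
= 'hm'


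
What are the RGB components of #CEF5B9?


Hex: #CEF5B9
R = CE₁₆ = 206
G = F5₁₆ = 245
B = B9₁₆ = 185
= RGB(206, 245, 185)


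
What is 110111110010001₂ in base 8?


Group into 3-bit groups: 110111110010001
  110 = 6
  111 = 7
  110 = 6
  010 = 2
  001 = 1
= 0o67621


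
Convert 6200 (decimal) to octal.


Divide by 8 repeatedly:
6200 ÷ 8 = 775 remainder 0
775 ÷ 8 = 96 remainder 7
96 ÷ 8 = 12 remainder 0
12 ÷ 8 = 1 remainder 4
1 ÷ 8 = 0 remainder 1
Reading remainders bottom-up:
= 0o14070


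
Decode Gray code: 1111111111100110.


Gray code: 1111111111100110
MSB stays the same: 1
Each subsequent bit = prev_binary XOR current_gray:
  B[1] = 1 XOR 1 = 0
  B[2] = 0 XOR 1 = 1
  B[3] = 1 XOR 1 = 0
  B[4] = 0 XOR 1 = 1
  B[5] = 1 XOR 1 = 0
  B[6] = 0 XOR 1 = 1
  B[7] = 1 XOR 1 = 0
  B[8] = 0 XOR 1 = 1
  B[9] = 1 XOR 1 = 0
  B[10] = 0 XOR 1 = 1
  B[11] = 1 XOR 0 = 1
  B[12] = 1 XOR 0 = 1
  B[13] = 1 XOR 1 = 0
  B[14] = 0 XOR 1 = 1
  B[15] = 1 XOR 0 = 1
= 1010101010111011 (43707 decimal)


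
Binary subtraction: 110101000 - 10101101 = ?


Align and subtract column by column (LSB to MSB, borrowing when needed):
  110101000
- 010101101
  ---------
  col 0: (0 - 0 borrow-in) - 1 → borrow from next column: (0+2) - 1 = 1, borrow out 1
  col 1: (0 - 1 borrow-in) - 0 → borrow from next column: (-1+2) - 0 = 1, borrow out 1
  col 2: (0 - 1 borrow-in) - 1 → borrow from next column: (-1+2) - 1 = 0, borrow out 1
  col 3: (1 - 1 borrow-in) - 1 → borrow from next column: (0+2) - 1 = 1, borrow out 1
  col 4: (0 - 1 borrow-in) - 0 → borrow from next column: (-1+2) - 0 = 1, borrow out 1
  col 5: (1 - 1 borrow-in) - 1 → borrow from next column: (0+2) - 1 = 1, borrow out 1
  col 6: (0 - 1 borrow-in) - 0 → borrow from next column: (-1+2) - 0 = 1, borrow out 1
  col 7: (1 - 1 borrow-in) - 1 → borrow from next column: (0+2) - 1 = 1, borrow out 1
  col 8: (1 - 1 borrow-in) - 0 → 0 - 0 = 0, borrow out 0
Reading bits MSB→LSB: 011111011
Strip leading zeros: 11111011
= 11111011


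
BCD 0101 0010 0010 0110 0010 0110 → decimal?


Each 4-bit group → digit:
  0101 → 5
  0010 → 2
  0010 → 2
  0110 → 6
  0010 → 2
  0110 → 6
= 522626


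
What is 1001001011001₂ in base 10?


Positional values:
Bit 0: 1 × 2^0 = 1
Bit 3: 1 × 2^3 = 8
Bit 4: 1 × 2^4 = 16
Bit 6: 1 × 2^6 = 64
Bit 9: 1 × 2^9 = 512
Bit 12: 1 × 2^12 = 4096
Sum = 1 + 8 + 16 + 64 + 512 + 4096
= 4697


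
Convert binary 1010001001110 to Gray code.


Binary: 1010001001110
Gray code: G = B XOR (B >> 1)
B >> 1 = 0101000100111
1010001001110 XOR 0101000100111:
  1 XOR 0 = 1
  0 XOR 1 = 1
  1 XOR 0 = 1
  0 XOR 1 = 1
  0 XOR 0 = 0
  0 XOR 0 = 0
  1 XOR 0 = 1
  0 XOR 1 = 1
  0 XOR 0 = 0
  1 XOR 0 = 1
  1 XOR 1 = 0
  1 XOR 1 = 0
  0 XOR 1 = 1
= 1111001101001


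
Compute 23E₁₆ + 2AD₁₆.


Align and add column by column (LSB to MSB, each column mod 16 with carry):
  023E
+ 02AD
  ----
  col 0: E(14) + D(13) + 0 (carry in) = 27 → B(11), carry out 1
  col 1: 3(3) + A(10) + 1 (carry in) = 14 → E(14), carry out 0
  col 2: 2(2) + 2(2) + 0 (carry in) = 4 → 4(4), carry out 0
  col 3: 0(0) + 0(0) + 0 (carry in) = 0 → 0(0), carry out 0
Reading digits MSB→LSB: 04EB
Strip leading zeros: 4EB
= 0x4EB


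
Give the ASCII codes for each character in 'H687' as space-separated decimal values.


String: 'H687'  (4 characters)
Per-character ASCII lookup:
  'H': uppercase starts at 65: 'H' = 65 + 7 = 72
  '6': digits start at 48: '6' = 48 + 6 = 54
  '8': digits start at 48: '8' = 48 + 8 = 56
  '7': digits start at 48: '7' = 48 + 7 = 55
= 72 54 56 55


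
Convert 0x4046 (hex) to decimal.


Positional values:
Position 0: 6 × 16^0 = 6 × 1 = 6
Position 1: 4 × 16^1 = 4 × 16 = 64
Position 2: 0 × 16^2 = 0 × 256 = 0
Position 3: 4 × 16^3 = 4 × 4096 = 16384
Sum = 6 + 64 + 0 + 16384
= 16454


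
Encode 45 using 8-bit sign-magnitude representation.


Sign bit: 0 (positive)
Magnitude: 45 = 0101101
= 00101101


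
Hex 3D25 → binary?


Each hex digit → 4 binary bits:
  3 = 0011
  D = 1101
  2 = 0010
  5 = 0101
Concatenate: 0011 1101 0010 0101
= 0011110100100101


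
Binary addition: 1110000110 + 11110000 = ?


Align and add column by column (LSB to MSB, carry propagating):
  01110000110
+ 00011110000
  -----------
  col 0: 0 + 0 + 0 (carry in) = 0 → bit 0, carry out 0
  col 1: 1 + 0 + 0 (carry in) = 1 → bit 1, carry out 0
  col 2: 1 + 0 + 0 (carry in) = 1 → bit 1, carry out 0
  col 3: 0 + 0 + 0 (carry in) = 0 → bit 0, carry out 0
  col 4: 0 + 1 + 0 (carry in) = 1 → bit 1, carry out 0
  col 5: 0 + 1 + 0 (carry in) = 1 → bit 1, carry out 0
  col 6: 0 + 1 + 0 (carry in) = 1 → bit 1, carry out 0
  col 7: 1 + 1 + 0 (carry in) = 2 → bit 0, carry out 1
  col 8: 1 + 0 + 1 (carry in) = 2 → bit 0, carry out 1
  col 9: 1 + 0 + 1 (carry in) = 2 → bit 0, carry out 1
  col 10: 0 + 0 + 1 (carry in) = 1 → bit 1, carry out 0
Reading bits MSB→LSB: 10001110110
Strip leading zeros: 10001110110
= 10001110110


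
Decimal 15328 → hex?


Divide by 16 repeatedly:
15328 ÷ 16 = 958 remainder 0 (0)
958 ÷ 16 = 59 remainder 14 (E)
59 ÷ 16 = 3 remainder 11 (B)
3 ÷ 16 = 0 remainder 3 (3)
Reading remainders bottom-up:
= 0x3BE0


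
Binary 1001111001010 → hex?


Group into 4-bit nibbles: 0001001111001010
  0001 = 1
  0011 = 3
  1100 = C
  1010 = A
= 0x13CA


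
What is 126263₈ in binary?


Each octal digit → 3 binary bits:
  1 = 001
  2 = 010
  6 = 110
  2 = 010
  6 = 110
  3 = 011
Concatenate: 001 010 110 010 110 011
= 001010110010110011


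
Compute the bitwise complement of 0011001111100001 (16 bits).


Original: 0011001111100001
Invert all bits:
  bit 0: 0 → 1
  bit 1: 0 → 1
  bit 2: 1 → 0
  bit 3: 1 → 0
  bit 4: 0 → 1
  bit 5: 0 → 1
  bit 6: 1 → 0
  bit 7: 1 → 0
  bit 8: 1 → 0
  bit 9: 1 → 0
  bit 10: 1 → 0
  bit 11: 0 → 1
  bit 12: 0 → 1
  bit 13: 0 → 1
  bit 14: 0 → 1
  bit 15: 1 → 0
= 1100110000011110


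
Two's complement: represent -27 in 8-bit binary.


Original: 00011011
Step 1 - Invert all bits: 11100100
Step 2 - Add 1: 11100100 + 1
= 11100101 (represents -27)


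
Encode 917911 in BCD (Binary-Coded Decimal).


Each digit → 4-bit binary:
  9 → 1001
  1 → 0001
  7 → 0111
  9 → 1001
  1 → 0001
  1 → 0001
= 1001 0001 0111 1001 0001 0001


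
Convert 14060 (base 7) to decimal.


Positional values (base 7):
  0 × 7^0 = 0 × 1 = 0
  6 × 7^1 = 6 × 7 = 42
  0 × 7^2 = 0 × 49 = 0
  4 × 7^3 = 4 × 343 = 1372
  1 × 7^4 = 1 × 2401 = 2401
Sum = 0 + 42 + 0 + 1372 + 2401
= 3815


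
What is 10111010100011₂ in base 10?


Positional values:
Bit 0: 1 × 2^0 = 1
Bit 1: 1 × 2^1 = 2
Bit 5: 1 × 2^5 = 32
Bit 7: 1 × 2^7 = 128
Bit 9: 1 × 2^9 = 512
Bit 10: 1 × 2^10 = 1024
Bit 11: 1 × 2^11 = 2048
Bit 13: 1 × 2^13 = 8192
Sum = 1 + 2 + 32 + 128 + 512 + 1024 + 2048 + 8192
= 11939


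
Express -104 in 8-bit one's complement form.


Original: 01101000
Invert all bits:
  bit 0: 0 → 1
  bit 1: 1 → 0
  bit 2: 1 → 0
  bit 3: 0 → 1
  bit 4: 1 → 0
  bit 5: 0 → 1
  bit 6: 0 → 1
  bit 7: 0 → 1
= 10010111


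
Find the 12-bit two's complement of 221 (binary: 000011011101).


Original: 000011011101
Step 1 - Invert all bits: 111100100010
Step 2 - Add 1: 111100100010 + 1
= 111100100011 (represents -221)


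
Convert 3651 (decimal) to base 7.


Divide by 7 repeatedly:
3651 ÷ 7 = 521 remainder 4
521 ÷ 7 = 74 remainder 3
74 ÷ 7 = 10 remainder 4
10 ÷ 7 = 1 remainder 3
1 ÷ 7 = 0 remainder 1
Reading remainders bottom-up:
= 13434


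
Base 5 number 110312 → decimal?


Positional values (base 5):
  2 × 5^0 = 2 × 1 = 2
  1 × 5^1 = 1 × 5 = 5
  3 × 5^2 = 3 × 25 = 75
  0 × 5^3 = 0 × 125 = 0
  1 × 5^4 = 1 × 625 = 625
  1 × 5^5 = 1 × 3125 = 3125
Sum = 2 + 5 + 75 + 0 + 625 + 3125
= 3832


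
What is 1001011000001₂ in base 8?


Group into 3-bit groups: 001001011000001
  001 = 1
  001 = 1
  011 = 3
  000 = 0
  001 = 1
= 0o11301
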